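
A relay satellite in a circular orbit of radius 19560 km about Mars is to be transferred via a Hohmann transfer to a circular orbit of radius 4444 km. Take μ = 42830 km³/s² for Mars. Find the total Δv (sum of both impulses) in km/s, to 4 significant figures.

Δv = 1.438 km/s

Semi-major axis of the transfer orbit: a_t = (19560 + 4444)/2 = 12002 km.
Circular speed at r₁: v₁ = √(μ/r₁) = √(42830/19560) = 1.47975 km/s.
On the transfer ellipse at r₁, vis-viva equation gives v_a = √[μ(2/r₁ − 1/a_t)] = 0.900430 km/s.
First burn Δv₁ = |v_a − v₁| = 0.5793 km/s.
At r₂, v₂ = √(μ/r₂) = 3.1045 km/s.
Transfer-orbit speed at r₂: v_p = √[μ(2/r₂ − 1/a_t)] = 3.9632 km/s.
Second burn Δv₂ = |v₂ − v_p| = 0.8587 km/s.
Δv = Δv₁ + Δv₂ = 0.5793 + 0.8587 = 1.438 km/s.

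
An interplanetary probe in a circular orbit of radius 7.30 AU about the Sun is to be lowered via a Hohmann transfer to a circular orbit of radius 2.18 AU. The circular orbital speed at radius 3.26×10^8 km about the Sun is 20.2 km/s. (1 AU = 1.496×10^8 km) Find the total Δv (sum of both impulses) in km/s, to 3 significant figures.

Δv = 8.42 km/s

From the circular-orbit relation v² = μ/r at r = 3.26×10^8 km: μ = v²r = (20.2)² × 3.26×10^8 = 1.33021×10^11 km³/s².
In km: r₁ = 7.30 × 1.496×10^8 = 1.09208×10^9 km; r₂ = 2.18 × 1.496×10^8 = 3.26128×10^8 km.
Transfer-ellipse semi-major axis a_t = (r₁ + r₂)/2 = (1.09208×10^9 + 3.26128×10^8)/2 = 7.09104×10^8 km.
Circular speed at r₁: v₁ = √(μ/r₁) = √(1.33021×10^11/1.09208×10^9) = 11.037 km/s.
On the transfer ellipse at r₁, vis-viva equation gives v_a = √[μ(2/r₁ − 1/a_t)] = 7.4847 km/s.
First burn Δv₁ = |v_a − v₁| = 3.552 km/s.
At r₂, v₂ = √(μ/r₂) = 20.196 km/s.
Transfer-orbit speed at r₂: v_p = √[μ(2/r₂ − 1/a_t)] = 25.063 km/s.
Second burn Δv₂ = |v₂ − v_p| = 4.867 km/s.
Δv = Δv₁ + Δv₂ = 3.552 + 4.867 = 8.419 km/s.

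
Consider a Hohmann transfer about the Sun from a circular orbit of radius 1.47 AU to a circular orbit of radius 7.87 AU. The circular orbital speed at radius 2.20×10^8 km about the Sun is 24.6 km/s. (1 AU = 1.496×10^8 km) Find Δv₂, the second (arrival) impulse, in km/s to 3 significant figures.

Δv₂ = 4.67 km/s

From the circular-orbit relation v² = μ/r at r = 2.20×10^8 km: μ = v²r = (24.6)² × 2.20×10^8 = 1.33135×10^11 km³/s².
In km: r₁ = 1.47 × 1.496×10^8 = 2.19912×10^8 km; r₂ = 7.87 × 1.496×10^8 = 1.177352×10^9 km.
Semi-major axis of the transfer orbit: a_t = (2.19912×10^8 + 1.177352×10^9)/2 = 6.98632×10^8 km.
On the circular orbit at r = 1.177352×10^9 km, v_c = √(μ/r) = 10.634 km/s.
Vis-viva on the transfer ellipse at r = 1.177352×10^9 km gives v_t = √[μ(2/r − 1/a_t)] = 5.9661 km/s.
Δv₂ = |v_t − v_c| = |5.9661 − 10.634| = 4.668 km/s.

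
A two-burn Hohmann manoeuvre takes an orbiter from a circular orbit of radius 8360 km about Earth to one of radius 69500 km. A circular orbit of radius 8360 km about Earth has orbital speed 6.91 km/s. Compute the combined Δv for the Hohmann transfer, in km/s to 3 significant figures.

Δv = 3.61 km/s

From the circular-orbit relation v² = μ/r at r = 8360 km: μ = v²r = (6.91)² × 8360 = 3.99174×10^5 km³/s².
The Hohmann ellipse has a_t = (r₁ + r₂)/2 = 38930 km.
Circular speed at r₁: v₁ = √(μ/r₁) = √(3.99174×10^5/8360) = 6.910 km/s.
On the transfer ellipse at r₁, v² = μ(2/r − 1/a) gives v_p = √[μ(2/r₁ − 1/a_t)] = 9.233 km/s.
First burn Δv₁ = |v_p − v₁| = 2.323 km/s.
At r₂, v₂ = √(μ/r₂) = 2.397 km/s.
Transfer-orbit speed at r₂: v_a = √[μ(2/r₂ − 1/a_t)] = 1.111 km/s.
Second burn Δv₂ = |v₂ − v_a| = 1.286 km/s.
Δv = Δv₁ + Δv₂ = 2.323 + 1.286 = 3.609 km/s.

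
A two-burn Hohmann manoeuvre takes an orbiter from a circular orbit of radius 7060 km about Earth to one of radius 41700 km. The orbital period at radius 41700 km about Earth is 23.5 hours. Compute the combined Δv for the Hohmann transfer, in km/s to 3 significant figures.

Δv = 3.75 km/s

From Kepler's third law T² = 4π²r³/μ at r = 41700 km, T = 23.5 hours = 23.5 × 3600 s = 84600 s: μ = 4π²r³/T² = 3.99970×10^5 km³/s².
Semi-major axis of the transfer orbit: a_t = (7060 + 41700)/2 = 24380 km.
At r₁ the circular-orbit speed is v₁ = √(μ/r₁) = 7.527 km/s.
On the transfer ellipse at r₁, v² = μ(2/r − 1/a) gives v_p = √[μ(2/r₁ − 1/a_t)] = 9.844 km/s.
First burn Δv₁ = |v_p − v₁| = 2.317 km/s.
At r₂, v₂ = √(μ/r₂) = 3.097 km/s.
Transfer-orbit speed at r₂: v_a = √[μ(2/r₂ − 1/a_t)] = 1.667 km/s.
Second burn Δv₂ = |v₂ − v_a| = 1.430 km/s.
Total Δv = Δv₁ + Δv₂ = 3.747 km/s.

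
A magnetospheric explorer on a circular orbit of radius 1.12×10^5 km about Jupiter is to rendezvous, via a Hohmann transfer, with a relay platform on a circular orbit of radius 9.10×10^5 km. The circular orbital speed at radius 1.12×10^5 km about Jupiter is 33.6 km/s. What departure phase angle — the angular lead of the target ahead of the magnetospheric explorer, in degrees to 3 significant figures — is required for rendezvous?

φ = 104°

From the circular-orbit relation v² = μ/r at r = 1.12×10^5 km: μ = v²r = (33.6)² × 1.12×10^5 = 1.26444×10^8 km³/s².
Semi-major axis of the transfer orbit: a_t = (1.120×10^5 + 9.100×10^5)/2 = 5.110×10^5 km.
The half-period of the transfer ellipse is t = π√(a_t³/μ) = 1.020547×10^5 s.
Target angular speed ω₂ = √(μ/r₂³) = 1.295347×10^-5 rad/s.
Angle swept by the target during transfer: ω₂·t = 1.32196 rad = 75.74°.
Arrival is 180° from departure on the ellipse, so φ = 180° − 75.74° = 104°.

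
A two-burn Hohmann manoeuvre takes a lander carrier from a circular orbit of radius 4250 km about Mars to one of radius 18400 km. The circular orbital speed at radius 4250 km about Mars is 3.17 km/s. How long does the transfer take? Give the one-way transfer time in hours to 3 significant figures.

From the circular-orbit relation v² = μ/r at r = 4250 km: μ = v²r = (3.17)² × 4250 = 42707.8 km³/s².
The Hohmann ellipse has a_t = (r₁ + r₂)/2 = 11325 km.
Half the transfer-orbit period gives t = π√(a_t³/μ) = 18320 s.
Converting: 18320 s ÷ 3600 s/hour = 5.09 hours.

t = 5.09 hours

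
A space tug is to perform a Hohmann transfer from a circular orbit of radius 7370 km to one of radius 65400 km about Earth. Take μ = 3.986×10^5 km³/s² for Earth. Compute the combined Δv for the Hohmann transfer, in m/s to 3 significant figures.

Transfer-ellipse semi-major axis a_t = (r₁ + r₂)/2 = (7370 + 65400)/2 = 36385 km.
At r₁ the circular-orbit speed is v₁ = √(μ/r₁) = 7.35419 km/s.
Transfer-orbit speed at r₁ (vis-viva equation): v_p = √[μ(2/r₁ − 1/a_t)] = 9.85967 km/s.
First burn Δv₁ = |v_p − v₁| = 2.505 km/s.
Circular speed at r₂: v₂ = √(μ/r₂) = 2.469 km/s.
Transfer-orbit speed at r₂: v_a = √[μ(2/r₂ − 1/a_t)] = 1.111 km/s.
Second burn Δv₂ = |v₂ − v_a| = 1.358 km/s.
Δv = Δv₁ + Δv₂ = 2.505 + 1.358 = 3.863 km/s.

Δv = 3860 m/s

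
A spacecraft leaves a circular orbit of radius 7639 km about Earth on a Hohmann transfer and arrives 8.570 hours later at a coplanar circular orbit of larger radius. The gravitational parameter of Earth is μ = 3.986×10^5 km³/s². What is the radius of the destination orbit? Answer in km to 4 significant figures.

Transfer time t = 8.570 hours = 30852 s, and t = π√(a_t³/μ).
So a_t = (μ t²/π²)^(1/3) = (3.986×10^5 × (30852)² / π²)^(1/3) = 33750 km.
Since a_t = (r₁ + r₂)/2, r₂ = 2a_t − r₁ = 2×33750 − 7639 = 59861 km.

r₂ = 59860 km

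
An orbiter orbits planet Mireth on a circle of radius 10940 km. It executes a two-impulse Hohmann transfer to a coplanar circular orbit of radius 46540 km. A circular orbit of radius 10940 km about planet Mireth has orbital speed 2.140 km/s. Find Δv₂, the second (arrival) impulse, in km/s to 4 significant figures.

Δv₂ = 0.3974 km/s

From the circular-orbit relation v² = μ/r at r = 10940 km: μ = v²r = (2.140)² × 10940 = 50100.8 km³/s².
The Hohmann ellipse has a_t = (r₁ + r₂)/2 = 28740 km.
Circular speed at r = 46540 km: v_c = √(μ/r) = 1.03755 km/s.
Vis-viva on the transfer ellipse at r = 46540 km gives v_t = √[μ(2/r − 1/a_t)] = 0.640139 km/s.
Δv₂ = |v_t − v_c| = |0.640139 − 1.03755| = 0.3974 km/s.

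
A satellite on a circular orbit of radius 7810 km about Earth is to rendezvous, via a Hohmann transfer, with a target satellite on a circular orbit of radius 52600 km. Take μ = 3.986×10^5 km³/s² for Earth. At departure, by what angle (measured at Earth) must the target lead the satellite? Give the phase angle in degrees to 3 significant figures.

The Hohmann ellipse has a_t = (r₁ + r₂)/2 = 30205 km.
Transfer time t = π√(a_t³/μ) = 26122 s.
The target's mean motion on its circular orbit is ω₂ = √(μ/r₂³) = 5.2335×10^-5 rad/s.
Angle swept by the target during transfer: ω₂·t = 1.3671 rad = 78.33°.
Arrival is 180° from departure on the ellipse, so φ = 180° − 78.33° = 102°.

φ = 102°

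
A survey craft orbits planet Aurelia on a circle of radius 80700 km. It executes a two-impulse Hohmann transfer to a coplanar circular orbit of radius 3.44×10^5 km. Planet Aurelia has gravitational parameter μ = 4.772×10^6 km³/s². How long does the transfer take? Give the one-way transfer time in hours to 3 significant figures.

t = 39.1 hours

The Hohmann ellipse has a_t = (r₁ + r₂)/2 = 2.1235×10^5 km.
Half the transfer-orbit period gives t = π√(a_t³/μ) = 1.407×10^5 s.
Converting: 1.407×10^5 s ÷ 3600 s/hour = 39.1 hours.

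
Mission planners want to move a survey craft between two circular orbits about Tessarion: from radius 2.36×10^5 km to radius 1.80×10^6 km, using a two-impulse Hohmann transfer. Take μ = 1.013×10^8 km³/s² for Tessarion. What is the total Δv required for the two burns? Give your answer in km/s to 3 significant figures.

The Hohmann ellipse has a_t = (r₁ + r₂)/2 = 1.018×10^6 km.
At r₁ the circular-orbit speed is v₁ = √(μ/r₁) = 20.718 km/s.
On the transfer ellipse at r₁, vis-viva gives v_p = √[μ(2/r₁ − 1/a_t)] = 27.549 km/s.
First burn Δv₁ = |v_p − v₁| = 6.831 km/s.
At r₂, v₂ = √(μ/r₂) = 7.502 km/s.
Transfer-orbit speed at r₂: v_a = √[μ(2/r₂ − 1/a_t)] = 3.612 km/s.
Second burn Δv₂ = |v₂ − v_a| = 3.890 km/s.
Δv = Δv₁ + Δv₂ = 6.831 + 3.890 = 10.72 km/s.

Δv = 10.7 km/s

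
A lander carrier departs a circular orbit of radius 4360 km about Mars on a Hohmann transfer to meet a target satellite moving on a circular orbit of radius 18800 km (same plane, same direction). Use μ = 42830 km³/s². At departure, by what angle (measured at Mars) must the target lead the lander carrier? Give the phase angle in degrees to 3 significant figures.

φ = 93.0°

Transfer-ellipse semi-major axis a_t = (r₁ + r₂)/2 = (4360 + 18800)/2 = 11580 km.
Transfer time t = π√(a_t³/μ) = 18916 s.
Target angular speed ω₂ = √(μ/r₂³) = 8.0286×10^-5 rad/s.
Angle swept by the target during transfer: ω₂·t = 1.5187 rad = 87.02°.
The lander carrier traverses 180° on the transfer ellipse, so the target must lead by 180° − 87.02° = 93.0°.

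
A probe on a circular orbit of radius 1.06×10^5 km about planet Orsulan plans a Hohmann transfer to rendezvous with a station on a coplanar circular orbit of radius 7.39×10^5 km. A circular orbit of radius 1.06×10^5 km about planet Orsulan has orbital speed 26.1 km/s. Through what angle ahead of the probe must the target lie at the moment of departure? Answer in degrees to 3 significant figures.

From the circular-orbit relation v² = μ/r at r = 1.06×10^5 km: μ = v²r = (26.1)² × 1.06×10^5 = 7.22083×10^7 km³/s².
Semi-major axis of the transfer orbit: a_t = (1.060×10^5 + 7.390×10^5)/2 = 4.225×10^5 km.
The half-period of the transfer ellipse is t = π√(a_t³/μ) = 1.015×10^5 s.
Target angular speed ω₂ = √(μ/r₂³) = 1.338×10^-5 rad/s.
Angle swept by the target during transfer: ω₂·t = 1.358 rad = 77.81°.
The probe traverses 180° on the transfer ellipse, so the target must lead by 180° − 77.81° = 102°.

φ = 102°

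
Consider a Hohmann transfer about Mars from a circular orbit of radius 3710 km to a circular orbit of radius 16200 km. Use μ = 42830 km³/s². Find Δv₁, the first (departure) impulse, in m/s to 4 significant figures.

Δv₁ = 936.6 m/s

The Hohmann ellipse has a_t = (r₁ + r₂)/2 = 9955 km.
Circular speed at r = 3710 km: v_c = √(μ/r) = 3.3977 km/s.
Vis-viva on the transfer ellipse at r = 3710 km gives v_t = √[μ(2/r − 1/a_t)] = 4.3343 km/s.
Δv₁ = |v_t − v_c| = |4.3343 − 3.3977| = 0.9366 km/s.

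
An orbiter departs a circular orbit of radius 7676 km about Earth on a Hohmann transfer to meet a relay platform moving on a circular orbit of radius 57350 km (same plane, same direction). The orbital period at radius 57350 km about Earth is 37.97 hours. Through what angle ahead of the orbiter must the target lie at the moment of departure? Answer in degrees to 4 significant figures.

φ = 103.2°

From Kepler's third law T² = 4π²r³/μ at r = 57350 km, T = 37.97 hours = 37.97 × 3600 s = 1.36692×10^5 s: μ = 4π²r³/T² = 3.98542×10^5 km³/s².
The Hohmann ellipse has a_t = (r₁ + r₂)/2 = 32513 km.
The half-period of the transfer ellipse is t = π√(a_t³/μ) = 29170 s.
The target's mean motion on its circular orbit is ω₂ = √(μ/r₂³) = 4.597×10^-5 rad/s.
Angle swept by the target during transfer: ω₂·t = 1.341 rad = 76.83°.
The orbiter traverses 180° on the transfer ellipse, so the target must lead by 180° − 76.83° = 103.2°.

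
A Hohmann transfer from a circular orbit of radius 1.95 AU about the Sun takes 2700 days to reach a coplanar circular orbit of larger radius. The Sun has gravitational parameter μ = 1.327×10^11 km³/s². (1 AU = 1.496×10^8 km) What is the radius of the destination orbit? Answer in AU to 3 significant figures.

r₂ = 10.1 AU

In km: r₁ = 1.95 × 1.496×10^8 = 2.9172×10^8 km.
Transfer time t = 2700 days = 2.3328×10^8 s, and t = π√(a_t³/μ).
So a_t = (μ t²/π²)^(1/3) = (1.327×10^11 × (2.3328×10^8)² / π²)^(1/3) = 9.0110×10^8 km.
Since a_t = (r₁ + r₂)/2, r₂ = 2a_t − r₁ = 2×9.0110×10^8 − 2.9172×10^8 = 1.51048×10^9 km.
In AU: r₂ = 1.51048×10^9 / 1.496×10^8 = 10.1 AU.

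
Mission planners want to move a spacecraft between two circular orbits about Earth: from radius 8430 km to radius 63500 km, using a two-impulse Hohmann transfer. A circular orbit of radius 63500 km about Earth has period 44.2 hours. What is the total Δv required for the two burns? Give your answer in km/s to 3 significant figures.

Δv = 3.56 km/s

From Kepler's third law T² = 4π²r³/μ at r = 63500 km, T = 44.2 hours = 44.2 × 3600 s = 1.5912×10^5 s: μ = 4π²r³/T² = 3.99238×10^5 km³/s².
Semi-major axis of the transfer orbit: a_t = (8430 + 63500)/2 = 35965 km.
At r₁ the circular-orbit speed is v₁ = √(μ/r₁) = 6.8818 km/s.
Transfer-orbit speed at r₁ (vis-viva equation): v_p = √[μ(2/r₁ − 1/a_t)] = 9.1443 km/s.
First burn Δv₁ = |v_p − v₁| = 2.2625 km/s.
At r₂, v₂ = √(μ/r₂) = 2.50743 km/s.
Transfer-orbit speed at r₂: v_a = √[μ(2/r₂ − 1/a_t)] = 1.21395 km/s.
Second burn Δv₂ = |v₂ − v_a| = 1.2935 km/s.
Total Δv = Δv₁ + Δv₂ = 3.556 km/s.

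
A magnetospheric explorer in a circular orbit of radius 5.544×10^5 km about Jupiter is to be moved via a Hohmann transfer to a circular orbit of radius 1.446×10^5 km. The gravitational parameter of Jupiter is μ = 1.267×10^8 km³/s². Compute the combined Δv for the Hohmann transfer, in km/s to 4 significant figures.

The Hohmann ellipse has a_t = (r₁ + r₂)/2 = 3.495×10^5 km.
Circular speed at r₁: v₁ = √(μ/r₁) = √(1.267×10^8/5.544×10^5) = 15.1174 km/s.
On the transfer ellipse at r₁, vis-viva equation gives v_a = √[μ(2/r₁ − 1/a_t)] = 9.72383 km/s.
First burn Δv₁ = |v_a − v₁| = 5.3936 km/s.
Circular speed at r₂: v₂ = √(μ/r₂) = 29.600849 km/s.
Transfer-orbit speed at r₂: v_p = √[μ(2/r₂ − 1/a_t)] = 37.281397 km/s.
Second burn Δv₂ = |v₂ − v_p| = 7.6805 km/s.
Total Δv = Δv₁ + Δv₂ = 13.07 km/s.

Δv = 13.07 km/s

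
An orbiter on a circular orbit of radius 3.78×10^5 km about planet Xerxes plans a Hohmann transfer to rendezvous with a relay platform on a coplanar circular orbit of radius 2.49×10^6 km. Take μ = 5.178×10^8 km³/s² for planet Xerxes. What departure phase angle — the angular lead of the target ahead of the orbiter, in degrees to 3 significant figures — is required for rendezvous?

φ = 101°

Semi-major axis of the transfer orbit: a_t = (3.780×10^5 + 2.490×10^6)/2 = 1.434×10^6 km.
Transfer time t = π√(a_t³/μ) = 2.371×10^5 s.
Target angular speed ω₂ = √(μ/r₂³) = 5.791×10^-6 rad/s.
Angle swept by the target during transfer: ω₂·t = 1.373 rad = 78.67°.
The orbiter traverses 180° on the transfer ellipse, so the target must lead by 180° − 78.67° = 101°.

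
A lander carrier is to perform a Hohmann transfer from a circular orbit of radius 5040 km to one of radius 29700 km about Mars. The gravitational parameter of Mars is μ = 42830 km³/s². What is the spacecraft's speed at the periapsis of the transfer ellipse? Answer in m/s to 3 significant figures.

Semi-major axis of the transfer orbit: a_t = (5040 + 29700)/2 = 17370 km.
At periapsis, r = 5040 km.
From the vis-viva equation, v = √[μ(2/r − 1/a_t)] = 3.812 km/s.

v = 3810 m/s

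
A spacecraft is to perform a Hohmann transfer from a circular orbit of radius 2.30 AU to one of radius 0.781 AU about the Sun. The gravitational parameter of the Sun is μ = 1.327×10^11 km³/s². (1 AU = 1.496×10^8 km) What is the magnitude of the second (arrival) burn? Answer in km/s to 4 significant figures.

Δv₂ = 7.478 km/s

In km: r₁ = 2.30 × 1.496×10^8 = 3.4408×10^8 km; r₂ = 0.781 × 1.496×10^8 = 1.168376×10^8 km.
The Hohmann ellipse has a_t = (r₁ + r₂)/2 = 2.304588×10^8 km.
Circular speed at r = 1.168376×10^8 km: v_c = √(μ/r) = 33.701 km/s.
Vis-viva on the transfer ellipse at r = 1.168376×10^8 km gives v_t = √[μ(2/r − 1/a_t)] = 41.179 km/s.
Δv₂ = |v_t − v_c| = |41.179 − 33.701| = 7.478 km/s.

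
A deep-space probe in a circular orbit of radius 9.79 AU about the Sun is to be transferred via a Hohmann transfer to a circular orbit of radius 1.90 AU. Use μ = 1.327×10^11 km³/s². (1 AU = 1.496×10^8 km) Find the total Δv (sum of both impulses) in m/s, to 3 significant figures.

Δv = 10400 m/s

In km: r₁ = 9.79 × 1.496×10^8 = 1.464584×10^9 km; r₂ = 1.90 × 1.496×10^8 = 2.8424×10^8 km.
The Hohmann ellipse has a_t = (r₁ + r₂)/2 = 8.74412×10^8 km.
Circular speed at r₁: v₁ = √(μ/r₁) = √(1.327×10^11/1.464584×10^9) = 9.519 km/s.
Transfer-orbit speed at r₁ (vis-viva equation): v_a = √[μ(2/r₁ − 1/a_t)] = 5.427 km/s.
First burn Δv₁ = |v_a − v₁| = 4.092 km/s.
At r₂, v₂ = √(μ/r₂) = 21.607 km/s.
Transfer-orbit speed at r₂: v_p = √[μ(2/r₂ − 1/a_t)] = 27.964 km/s.
Second burn Δv₂ = |v₂ − v_p| = 6.357 km/s.
Total Δv = Δv₁ + Δv₂ = 10.45 km/s.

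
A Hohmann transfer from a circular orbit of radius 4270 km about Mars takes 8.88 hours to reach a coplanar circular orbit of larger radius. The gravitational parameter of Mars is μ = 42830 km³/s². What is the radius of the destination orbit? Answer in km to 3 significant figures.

r₂ = 28600 km

Transfer time t = 8.88 hours = 31968 s, and t = π√(a_t³/μ).
So a_t = (μ t²/π²)^(1/3) = (42830 × (31968)² / π²)^(1/3) = 16430 km.
Since a_t = (r₁ + r₂)/2, r₂ = 2a_t − r₁ = 2×16430 − 4270 = 28590 km.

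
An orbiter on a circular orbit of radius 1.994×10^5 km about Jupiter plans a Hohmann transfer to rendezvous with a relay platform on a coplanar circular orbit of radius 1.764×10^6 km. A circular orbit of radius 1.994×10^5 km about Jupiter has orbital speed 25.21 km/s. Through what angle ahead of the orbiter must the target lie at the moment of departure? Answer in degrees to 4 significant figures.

φ = 105.3°

From the circular-orbit relation v² = μ/r at r = 1.994×10^5 km: μ = v²r = (25.21)² × 1.994×10^5 = 1.26727×10^8 km³/s².
Semi-major axis of the transfer orbit: a_t = (1.994×10^5 + 1.764×10^6)/2 = 9.817×10^5 km.
The half-period of the transfer ellipse is t = π√(a_t³/μ) = 2.7145×10^5 s.
The target's mean motion on its circular orbit is ω₂ = √(μ/r₂³) = 4.8049×10^-6 rad/s.
Angle swept by the target during transfer: ω₂·t = 1.3043 rad = 74.73°.
The orbiter traverses 180° on the transfer ellipse, so the target must lead by 180° − 74.73° = 105.3°.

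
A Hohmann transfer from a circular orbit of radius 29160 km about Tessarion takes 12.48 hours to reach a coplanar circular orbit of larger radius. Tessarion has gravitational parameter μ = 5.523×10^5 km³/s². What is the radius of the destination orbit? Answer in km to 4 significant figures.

r₂ = 67520 km

Transfer time t = 12.48 hours = 44928 s, and t = π√(a_t³/μ).
So a_t = (μ t²/π²)^(1/3) = (5.523×10^5 × (44928)² / π²)^(1/3) = 48340 km.
Since a_t = (r₁ + r₂)/2, r₂ = 2a_t − r₁ = 2×48340 − 29160 = 67520 km.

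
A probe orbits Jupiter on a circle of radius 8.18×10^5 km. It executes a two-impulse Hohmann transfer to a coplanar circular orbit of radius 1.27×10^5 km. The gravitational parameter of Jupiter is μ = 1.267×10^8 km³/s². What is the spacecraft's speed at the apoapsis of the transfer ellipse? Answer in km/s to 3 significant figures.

Semi-major axis of the transfer orbit: a_t = (8.180×10^5 + 1.270×10^5)/2 = 4.725×10^5 km.
The apoapsis of the transfer ellipse is at r = 8.180×10^5 km.
Vis-viva: v = √[μ(2/r − 1/a_t)] = √[1.267×10^8 × (2/8.180×10^5 − 1/4.725×10^5)] = 6.452 km/s.

v = 6.45 km/s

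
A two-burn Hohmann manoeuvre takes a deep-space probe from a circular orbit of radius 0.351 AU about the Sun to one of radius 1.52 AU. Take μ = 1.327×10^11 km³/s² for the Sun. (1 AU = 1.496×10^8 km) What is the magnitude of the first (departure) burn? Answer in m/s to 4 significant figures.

Δv₁ = 13810 m/s

In km: r₁ = 0.351 × 1.496×10^8 = 5.25096×10^7 km; r₂ = 1.52 × 1.496×10^8 = 2.27392×10^8 km.
Semi-major axis of the transfer orbit: a_t = (5.25096×10^7 + 2.27392×10^8)/2 = 1.399508×10^8 km.
Circular speed at r = 5.25096×10^7 km: v_c = √(μ/r) = 50.27 km/s.
Transfer-orbit speed at the same r (vis-viva, a = a_t): v_t = √[μ(2/r − 1/a_t)] = 64.08 km/s.
Δv₁ = |v_t − v_c| = |64.08 − 50.27| = 13.81 km/s.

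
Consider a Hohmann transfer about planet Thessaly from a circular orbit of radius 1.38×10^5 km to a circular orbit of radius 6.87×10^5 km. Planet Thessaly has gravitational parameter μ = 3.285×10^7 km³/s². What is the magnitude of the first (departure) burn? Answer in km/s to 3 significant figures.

Δv₁ = 4.48 km/s

Semi-major axis of the transfer orbit: a_t = (1.380×10^5 + 6.870×10^5)/2 = 4.125×10^5 km.
Circular speed at r = 1.380×10^5 km: v_c = √(μ/r) = 15.429 km/s.
Vis-viva on the transfer ellipse at r = 1.380×10^5 km gives v_t = √[μ(2/r − 1/a_t)] = 19.911 km/s.
Δv₁ = |v_t − v_c| = |19.911 − 15.429| = 4.482 km/s.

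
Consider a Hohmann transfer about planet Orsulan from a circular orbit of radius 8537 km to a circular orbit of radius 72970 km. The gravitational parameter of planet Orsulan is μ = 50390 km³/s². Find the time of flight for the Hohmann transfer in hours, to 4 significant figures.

Semi-major axis of the transfer orbit: a_t = (8537 + 72970)/2 = 40753.5 km.
Transfer time t = π√(a_t³/μ) = π√((40753.5)³ / 50390) = 1.1514×10^5 s.
Converting: 1.1514×10^5 s ÷ 3600 s/hour = 31.98 hours.

t = 31.98 hours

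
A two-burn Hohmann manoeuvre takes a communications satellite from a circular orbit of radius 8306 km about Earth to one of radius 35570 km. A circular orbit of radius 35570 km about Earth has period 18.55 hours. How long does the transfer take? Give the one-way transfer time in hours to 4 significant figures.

From Kepler's third law T² = 4π²r³/μ at r = 35570 km, T = 18.55 hours = 18.55 × 3600 s = 66780 s: μ = 4π²r³/T² = 3.98399×10^5 km³/s².
The Hohmann ellipse has a_t = (r₁ + r₂)/2 = 21938 km.
Transfer time t = π√(a_t³/μ) = π√((21938)³ / 3.98399×10^5) = 16170 s.
Converting: 16170 s ÷ 3600 s/hour = 4.492 hours.

t = 4.492 hours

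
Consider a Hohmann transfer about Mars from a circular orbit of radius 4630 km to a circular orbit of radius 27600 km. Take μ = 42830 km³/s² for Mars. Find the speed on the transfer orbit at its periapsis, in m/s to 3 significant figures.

v = 3980 m/s

Transfer-ellipse semi-major axis a_t = (r₁ + r₂)/2 = (4630 + 27600)/2 = 16115 km.
At periapsis, r = 4630 km.
From the vis-viva equation, v = √[μ(2/r − 1/a_t)] = 3.980 km/s.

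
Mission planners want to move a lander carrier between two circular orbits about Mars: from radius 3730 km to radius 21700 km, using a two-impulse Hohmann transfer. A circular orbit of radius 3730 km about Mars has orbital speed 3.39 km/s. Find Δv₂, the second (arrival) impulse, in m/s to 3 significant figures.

From the circular-orbit relation v² = μ/r at r = 3730 km: μ = v²r = (3.39)² × 3730 = 42865.5 km³/s².
Transfer-ellipse semi-major axis a_t = (r₁ + r₂)/2 = (3730 + 21700)/2 = 12715 km.
Circular speed at r = 21700 km: v_c = √(μ/r) = 1.40548 km/s.
Transfer-orbit speed at the same r (vis-viva, a = a_t): v_t = √[μ(2/r − 1/a_t)] = 0.761238 km/s.
Δv₂ = |v_t − v_c| = |0.761238 − 1.40548| = 0.6442 km/s.

Δv₂ = 644 m/s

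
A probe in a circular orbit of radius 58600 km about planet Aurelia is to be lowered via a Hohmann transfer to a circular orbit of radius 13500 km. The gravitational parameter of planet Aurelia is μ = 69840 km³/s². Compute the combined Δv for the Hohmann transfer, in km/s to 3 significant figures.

Δv = 1.05 km/s

Semi-major axis of the transfer orbit: a_t = (58600 + 13500)/2 = 36050 km.
At r₁ the circular-orbit speed is v₁ = √(μ/r₁) = 1.0917 km/s.
On the transfer ellipse at r₁, vis-viva gives v_a = √[μ(2/r₁ − 1/a_t)] = 0.66806 km/s.
First burn Δv₁ = |v_a − v₁| = 0.4236 km/s.
Circular speed at r₂: v₂ = √(μ/r₂) = 2.2745 km/s.
Transfer-orbit speed at r₂: v_p = √[μ(2/r₂ − 1/a_t)] = 2.8999 km/s.
Second burn Δv₂ = |v₂ − v_p| = 0.6254 km/s.
Total Δv = Δv₁ + Δv₂ = 1.049 km/s.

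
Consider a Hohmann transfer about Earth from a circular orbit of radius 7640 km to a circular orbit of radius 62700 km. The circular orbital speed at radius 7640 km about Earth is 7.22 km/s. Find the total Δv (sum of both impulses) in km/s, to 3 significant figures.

From the circular-orbit relation v² = μ/r at r = 7640 km: μ = v²r = (7.22)² × 7640 = 3.98261×10^5 km³/s².
Transfer-ellipse semi-major axis a_t = (r₁ + r₂)/2 = (7640 + 62700)/2 = 35170 km.
Circular speed at r₁: v₁ = √(μ/r₁) = √(3.98261×10^5/7640) = 7.220 km/s.
On the transfer ellipse at r₁, v² = μ(2/r − 1/a) gives v_p = √[μ(2/r₁ − 1/a_t)] = 9.640 km/s.
First burn Δv₁ = |v_p − v₁| = 2.420 km/s.
Circular speed at r₂: v₂ = √(μ/r₂) = 2.5203 km/s.
Transfer-orbit speed at r₂: v_a = √[μ(2/r₂ − 1/a_t)] = 1.1747 km/s.
Second burn Δv₂ = |v₂ − v_a| = 1.346 km/s.
Δv = Δv₁ + Δv₂ = 2.420 + 1.346 = 3.766 km/s.

Δv = 3.77 km/s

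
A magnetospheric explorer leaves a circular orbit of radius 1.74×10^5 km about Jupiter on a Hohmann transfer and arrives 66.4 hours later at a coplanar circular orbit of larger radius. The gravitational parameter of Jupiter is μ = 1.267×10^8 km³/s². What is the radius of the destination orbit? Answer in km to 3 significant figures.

r₂ = 1.63×10^6 km

Transfer time t = 66.4 hours = 2.3904×10^5 s, and t = π√(a_t³/μ).
So a_t = (μ t²/π²)^(1/3) = (1.267×10^8 × (2.3904×10^5)² / π²)^(1/3) = 9.0186×10^5 km.
Since a_t = (r₁ + r₂)/2, r₂ = 2a_t − r₁ = 2×9.0186×10^5 − 1.740×10^5 = 1.62972×10^6 km.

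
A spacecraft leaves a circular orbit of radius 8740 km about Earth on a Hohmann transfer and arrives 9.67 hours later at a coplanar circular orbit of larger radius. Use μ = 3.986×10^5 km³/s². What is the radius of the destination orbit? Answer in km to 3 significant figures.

Transfer time t = 9.67 hours = 34812 s, and t = π√(a_t³/μ).
So a_t = (μ t²/π²)^(1/3) = (3.986×10^5 × (34812)² / π²)^(1/3) = 36579 km.
Since a_t = (r₁ + r₂)/2, r₂ = 2a_t − r₁ = 2×36579 − 8740 = 64418 km.

r₂ = 64400 km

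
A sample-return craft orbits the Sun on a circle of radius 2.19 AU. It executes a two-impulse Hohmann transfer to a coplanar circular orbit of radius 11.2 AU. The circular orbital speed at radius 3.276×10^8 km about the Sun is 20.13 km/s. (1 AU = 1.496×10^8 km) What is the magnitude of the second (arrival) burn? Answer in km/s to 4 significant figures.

From the circular-orbit relation v² = μ/r at r = 3.276×10^8 km: μ = v²r = (20.13)² × 3.276×10^8 = 1.32749×10^11 km³/s².
In km: r₁ = 2.19 × 1.496×10^8 = 3.27624×10^8 km; r₂ = 11.2 × 1.496×10^8 = 1.67552×10^9 km.
Transfer-ellipse semi-major axis a_t = (r₁ + r₂)/2 = (3.27624×10^8 + 1.67552×10^9)/2 = 1.001572×10^9 km.
Circular speed at r = 1.67552×10^9 km: v_c = √(μ/r) = 8.901 km/s.
Vis-viva on the transfer ellipse at r = 1.67552×10^9 km gives v_t = √[μ(2/r − 1/a_t)] = 5.091 km/s.
Δv₂ = |v_t − v_c| = |5.091 − 8.901| = 3.810 km/s.

Δv₂ = 3.810 km/s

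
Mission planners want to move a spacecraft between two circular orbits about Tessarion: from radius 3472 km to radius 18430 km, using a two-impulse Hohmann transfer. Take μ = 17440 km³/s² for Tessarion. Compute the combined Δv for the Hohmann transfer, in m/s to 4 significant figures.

The Hohmann ellipse has a_t = (r₁ + r₂)/2 = 10951 km.
At r₁ the circular-orbit speed is v₁ = √(μ/r₁) = 2.2412 km/s.
On the transfer ellipse at r₁, vis-viva gives v_p = √[μ(2/r₁ − 1/a_t)] = 2.9075 km/s.
First burn Δv₁ = |v_p − v₁| = 0.6663 km/s.
At r₂, v₂ = √(μ/r₂) = 0.97277 km/s.
Transfer-orbit speed at r₂: v_a = √[μ(2/r₂ − 1/a_t)] = 0.54774 km/s.
Second burn Δv₂ = |v₂ − v_a| = 0.4250 km/s.
Δv = Δv₁ + Δv₂ = 0.6663 + 0.4250 = 1.091 km/s.

Δv = 1091 m/s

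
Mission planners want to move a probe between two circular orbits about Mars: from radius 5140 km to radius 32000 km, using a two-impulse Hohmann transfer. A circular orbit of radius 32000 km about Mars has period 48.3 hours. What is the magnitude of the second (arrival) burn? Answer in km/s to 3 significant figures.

Δv₂ = 0.548 km/s

From Kepler's third law T² = 4π²r³/μ at r = 32000 km, T = 48.3 hours = 48.3 × 3600 s = 1.7388×10^5 s: μ = 4π²r³/T² = 42786.9 km³/s².
The Hohmann ellipse has a_t = (r₁ + r₂)/2 = 18570 km.
On the circular orbit at r = 32000 km, v_c = √(μ/r) = 1.15633 km/s.
Vis-viva on the transfer ellipse at r = 32000 km gives v_t = √[μ(2/r − 1/a_t)] = 0.608353 km/s.
Δv₂ = |v_t − v_c| = |0.608353 − 1.15633| = 0.5480 km/s.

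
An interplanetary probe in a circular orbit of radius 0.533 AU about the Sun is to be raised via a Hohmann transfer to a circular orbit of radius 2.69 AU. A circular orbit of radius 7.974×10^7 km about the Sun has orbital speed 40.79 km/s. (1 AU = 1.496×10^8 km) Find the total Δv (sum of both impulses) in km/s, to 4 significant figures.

Δv = 19.63 km/s

From the circular-orbit relation v² = μ/r at r = 7.974×10^7 km: μ = v²r = (40.79)² × 7.974×10^7 = 1.32673×10^11 km³/s².
In km: r₁ = 0.533 × 1.496×10^8 = 7.97368×10^7 km; r₂ = 2.69 × 1.496×10^8 = 4.02424×10^8 km.
Transfer-ellipse semi-major axis a_t = (r₁ + r₂)/2 = (7.97368×10^7 + 4.02424×10^8)/2 = 2.410804×10^8 km.
Circular speed at r₁: v₁ = √(μ/r₁) = √(1.32673×10^11/7.97368×10^7) = 40.791 km/s.
Transfer-orbit speed at r₁ (vis-viva): v_p = √[μ(2/r₁ − 1/a_t)] = 52.702 km/s.
First burn Δv₁ = |v_p − v₁| = 11.911 km/s.
Circular speed at r₂: v₂ = √(μ/r₂) = 18.15724 km/s.
Transfer-orbit speed at r₂: v_a = √[μ(2/r₂ − 1/a_t)] = 10.44235 km/s.
Second burn Δv₂ = |v₂ − v_a| = 7.7149 km/s.
Δv = Δv₁ + Δv₂ = 11.911 + 7.7149 = 19.63 km/s.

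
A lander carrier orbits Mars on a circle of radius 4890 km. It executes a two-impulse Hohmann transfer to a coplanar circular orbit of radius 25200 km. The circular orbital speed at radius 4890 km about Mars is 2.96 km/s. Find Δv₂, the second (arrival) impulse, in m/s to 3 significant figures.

Δv₂ = 561 m/s

From the circular-orbit relation v² = μ/r at r = 4890 km: μ = v²r = (2.96)² × 4890 = 42844.2 km³/s².
Semi-major axis of the transfer orbit: a_t = (4890 + 25200)/2 = 15045 km.
On the circular orbit at r = 25200 km, v_c = √(μ/r) = 1.3039 km/s.
Transfer-orbit speed at the same r (vis-viva, a = a_t): v_t = √[μ(2/r − 1/a_t)] = 0.74337 km/s.
Δv₂ = |v_t − v_c| = |0.74337 − 1.3039| = 0.5605 km/s.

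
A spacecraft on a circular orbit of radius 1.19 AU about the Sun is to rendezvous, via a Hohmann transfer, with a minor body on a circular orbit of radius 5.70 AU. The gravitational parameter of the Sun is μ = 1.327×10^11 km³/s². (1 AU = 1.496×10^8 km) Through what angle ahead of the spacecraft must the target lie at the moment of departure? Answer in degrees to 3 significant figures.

φ = 95.4°

In km: r₁ = 1.19 × 1.496×10^8 = 1.78024×10^8 km; r₂ = 5.70 × 1.496×10^8 = 8.5272×10^8 km.
The Hohmann ellipse has a_t = (r₁ + r₂)/2 = 5.15372×10^8 km.
The half-period of the transfer ellipse is t = π√(a_t³/μ) = 1.00901×10^8 s.
The target's mean motion on its circular orbit is ω₂ = √(μ/r₂³) = 1.46294×10^-8 rad/s.
Angle swept by the target during transfer: ω₂·t = 1.47612 rad = 84.58°.
The spacecraft traverses 180° on the transfer ellipse, so the target must lead by 180° − 84.58° = 95.4°.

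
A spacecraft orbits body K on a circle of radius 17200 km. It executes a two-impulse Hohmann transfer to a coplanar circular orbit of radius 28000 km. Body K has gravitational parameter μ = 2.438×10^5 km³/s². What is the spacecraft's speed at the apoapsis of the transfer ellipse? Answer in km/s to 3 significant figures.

The Hohmann ellipse has a_t = (r₁ + r₂)/2 = 22600 km.
At apoapsis, r = 28000 km.
Vis-viva: v = √[μ(2/r − 1/a_t)] = √[2.438×10^5 × (2/28000 − 1/22600)] = 2.574 km/s.

v = 2.57 km/s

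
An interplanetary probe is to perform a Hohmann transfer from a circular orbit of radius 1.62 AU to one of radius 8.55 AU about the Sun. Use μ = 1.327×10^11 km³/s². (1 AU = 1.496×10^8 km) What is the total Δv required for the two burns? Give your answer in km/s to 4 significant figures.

Δv = 11.38 km/s

In km: r₁ = 1.62 × 1.496×10^8 = 2.42352×10^8 km; r₂ = 8.55 × 1.496×10^8 = 1.27908×10^9 km.
The Hohmann ellipse has a_t = (r₁ + r₂)/2 = 7.60716×10^8 km.
At r₁ the circular-orbit speed is v₁ = √(μ/r₁) = 23.3998 km/s.
On the transfer ellipse at r₁, vis-viva equation gives v_p = √[μ(2/r₁ − 1/a_t)] = 30.3424 km/s.
First burn Δv₁ = |v_p − v₁| = 6.943 km/s.
At r₂, v₂ = √(μ/r₂) = 10.186 km/s.
Transfer-orbit speed at r₂: v_a = √[μ(2/r₂ − 1/a_t)] = 5.7491 km/s.
Second burn Δv₂ = |v₂ − v_a| = 4.437 km/s.
Δv = Δv₁ + Δv₂ = 6.943 + 4.437 = 11.38 km/s.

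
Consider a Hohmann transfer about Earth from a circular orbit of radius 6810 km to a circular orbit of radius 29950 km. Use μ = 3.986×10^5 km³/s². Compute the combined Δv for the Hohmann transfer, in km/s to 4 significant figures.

The Hohmann ellipse has a_t = (r₁ + r₂)/2 = 18380 km.
Circular speed at r₁: v₁ = √(μ/r₁) = √(3.986×10^5/6810) = 7.651 km/s.
On the transfer ellipse at r₁, v² = μ(2/r − 1/a) gives v_p = √[μ(2/r₁ − 1/a_t)] = 9.766 km/s.
First burn Δv₁ = |v_p − v₁| = 2.115 km/s.
At r₂, v₂ = √(μ/r₂) = 3.64813 km/s.
Transfer-orbit speed at r₂: v_a = √[μ(2/r₂ − 1/a_t)] = 2.22060 km/s.
Second burn Δv₂ = |v₂ − v_a| = 1.428 km/s.
Total Δv = Δv₁ + Δv₂ = 3.543 km/s.

Δv = 3.543 km/s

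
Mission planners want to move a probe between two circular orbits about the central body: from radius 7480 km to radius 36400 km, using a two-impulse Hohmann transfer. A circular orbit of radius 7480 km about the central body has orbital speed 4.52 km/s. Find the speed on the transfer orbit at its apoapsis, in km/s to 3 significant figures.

From the circular-orbit relation v² = μ/r at r = 7480 km: μ = v²r = (4.52)² × 7480 = 1.52819×10^5 km³/s².
The Hohmann ellipse has a_t = (r₁ + r₂)/2 = 21940 km.
At apoapsis, r = 36400 km.
From the vis-viva equation, v = √[μ(2/r − 1/a_t)] = 1.196 km/s.

v = 1.20 km/s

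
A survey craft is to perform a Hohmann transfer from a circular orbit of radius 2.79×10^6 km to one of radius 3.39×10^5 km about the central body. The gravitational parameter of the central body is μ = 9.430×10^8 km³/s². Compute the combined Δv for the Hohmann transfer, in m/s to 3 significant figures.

Δv = 27500 m/s

Transfer-ellipse semi-major axis a_t = (r₁ + r₂)/2 = (2.790×10^6 + 3.390×10^5)/2 = 1.5645×10^6 km.
Circular speed at r₁: v₁ = √(μ/r₁) = √(9.430×10^8/2.790×10^6) = 18.385 km/s.
Transfer-orbit speed at r₁ (vis-viva): v_a = √[μ(2/r₁ − 1/a_t)] = 8.5579 km/s.
First burn Δv₁ = |v_a − v₁| = 9.827 km/s.
Circular speed at r₂: v₂ = √(μ/r₂) = 52.74 km/s.
Transfer-orbit speed at r₂: v_p = √[μ(2/r₂ − 1/a_t)] = 70.43 km/s.
Second burn Δv₂ = |v₂ − v_p| = 17.69 km/s.
Δv = Δv₁ + Δv₂ = 9.827 + 17.69 = 27.52 km/s.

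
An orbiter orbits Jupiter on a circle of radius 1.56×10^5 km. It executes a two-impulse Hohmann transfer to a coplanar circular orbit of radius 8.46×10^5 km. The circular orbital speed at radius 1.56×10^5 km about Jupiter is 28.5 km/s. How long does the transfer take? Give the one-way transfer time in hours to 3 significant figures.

From the circular-orbit relation v² = μ/r at r = 1.56×10^5 km: μ = v²r = (28.5)² × 1.56×10^5 = 1.26711×10^8 km³/s².
The Hohmann ellipse has a_t = (r₁ + r₂)/2 = 5.010×10^5 km.
By Kepler's third law the transfer-orbit period is T = 2π√(a_t³/μ), so t = T/2 = 98970 s.
Converting: 98970 s ÷ 3600 s/hour = 27.5 hours.

t = 27.5 hours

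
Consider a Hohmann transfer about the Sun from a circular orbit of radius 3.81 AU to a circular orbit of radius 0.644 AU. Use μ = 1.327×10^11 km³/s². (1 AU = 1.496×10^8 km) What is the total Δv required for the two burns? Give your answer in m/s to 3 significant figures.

Δv = 18500 m/s

In km: r₁ = 3.81 × 1.496×10^8 = 5.69976×10^8 km; r₂ = 0.644 × 1.496×10^8 = 9.63424×10^7 km.
Semi-major axis of the transfer orbit: a_t = (5.69976×10^8 + 9.63424×10^7)/2 = 3.331592×10^8 km.
Circular speed at r₁: v₁ = √(μ/r₁) = √(1.327×10^11/5.69976×10^8) = 15.258 km/s.
Transfer-orbit speed at r₁ (v² = μ(2/r − 1/a)): v_a = √[μ(2/r₁ − 1/a_t)] = 8.2052 km/s.
First burn Δv₁ = |v_a − v₁| = 7.053 km/s.
At r₂, v₂ = √(μ/r₂) = 37.11 km/s.
Transfer-orbit speed at r₂: v_p = √[μ(2/r₂ − 1/a_t)] = 48.54 km/s.
Second burn Δv₂ = |v₂ − v_p| = 11.43 km/s.
Total Δv = Δv₁ + Δv₂ = 18.48 km/s.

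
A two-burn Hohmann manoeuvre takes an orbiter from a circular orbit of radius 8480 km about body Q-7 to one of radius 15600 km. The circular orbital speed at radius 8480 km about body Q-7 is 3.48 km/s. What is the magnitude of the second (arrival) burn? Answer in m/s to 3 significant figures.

Δv₂ = 412 m/s

From the circular-orbit relation v² = μ/r at r = 8480 km: μ = v²r = (3.48)² × 8480 = 1.02696×10^5 km³/s².
The Hohmann ellipse has a_t = (r₁ + r₂)/2 = 12040 km.
On the circular orbit at r = 15600 km, v_c = √(μ/r) = 2.5658 km/s.
Vis-viva on the transfer ellipse at r = 15600 km gives v_t = √[μ(2/r − 1/a_t)] = 2.1533 km/s.
Δv₂ = |v_t − v_c| = |2.1533 − 2.5658| = 0.4125 km/s.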